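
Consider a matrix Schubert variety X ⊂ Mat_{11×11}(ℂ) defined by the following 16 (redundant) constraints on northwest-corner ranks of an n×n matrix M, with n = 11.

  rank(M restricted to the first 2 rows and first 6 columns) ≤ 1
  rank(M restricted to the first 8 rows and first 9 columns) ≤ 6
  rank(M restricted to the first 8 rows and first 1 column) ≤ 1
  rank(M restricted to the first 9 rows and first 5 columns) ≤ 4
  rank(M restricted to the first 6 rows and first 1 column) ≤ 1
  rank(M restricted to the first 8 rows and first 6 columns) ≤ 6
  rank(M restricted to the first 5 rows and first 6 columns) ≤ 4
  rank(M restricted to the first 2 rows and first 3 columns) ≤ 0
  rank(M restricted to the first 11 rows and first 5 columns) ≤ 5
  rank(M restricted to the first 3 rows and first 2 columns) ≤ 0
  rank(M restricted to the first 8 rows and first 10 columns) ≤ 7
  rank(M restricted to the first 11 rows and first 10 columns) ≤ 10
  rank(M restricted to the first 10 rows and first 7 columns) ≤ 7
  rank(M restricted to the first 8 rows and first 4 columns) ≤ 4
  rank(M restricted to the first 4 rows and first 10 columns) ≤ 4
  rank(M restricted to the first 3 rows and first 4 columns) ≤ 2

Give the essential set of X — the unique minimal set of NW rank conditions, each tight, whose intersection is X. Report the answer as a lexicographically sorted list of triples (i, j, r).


Reconstructing r_w from the 16 given conditions:

  i=1: 0, 0, 0, 1, 1, 1, 1, 1, 1, 1, 1
  i=2: 0, 0, 0, 1, 1, 1, 2, 2, 2, 2, 2
  i=3: 0, 0, 1, 2, 2, 2, 3, 3, 3, 3, 3
  i=4: 1, 1, 2, 3, 3, 3, 4, 4, 4, 4, 4
  i=5: 1, 2, 3, 4, 4, 4, 5, 5, 5, 5, 5
  i=6: 1, 2, 3, 4, 4, 5, 6, 6, 6, 6, 6
  i=7: 1, 2, 3, 4, 4, 5, 6, 6, 6, 7, 7
  i=8: 1, 2, 3, 4, 4, 5, 6, 6, 6, 7, 8
  i=9: 1, 2, 3, 4, 4, 5, 6, 7, 7, 8, 9
  i=10: 1, 2, 3, 4, 5, 6, 7, 8, 8, 9, 10
  i=11: 1, 2, 3, 4, 5, 6, 7, 8, 9, 10, 11

giving w = (4, 7, 3, 1, 2, 6, 10, 11, 8, 5, 9) via Δ²R.

5 SE-corners of the 18-cell Rothe diagram give Ess(w):

[(2, 3, 0), (2, 6, 1), (3, 2, 0), (8, 9, 6), (9, 5, 4)]


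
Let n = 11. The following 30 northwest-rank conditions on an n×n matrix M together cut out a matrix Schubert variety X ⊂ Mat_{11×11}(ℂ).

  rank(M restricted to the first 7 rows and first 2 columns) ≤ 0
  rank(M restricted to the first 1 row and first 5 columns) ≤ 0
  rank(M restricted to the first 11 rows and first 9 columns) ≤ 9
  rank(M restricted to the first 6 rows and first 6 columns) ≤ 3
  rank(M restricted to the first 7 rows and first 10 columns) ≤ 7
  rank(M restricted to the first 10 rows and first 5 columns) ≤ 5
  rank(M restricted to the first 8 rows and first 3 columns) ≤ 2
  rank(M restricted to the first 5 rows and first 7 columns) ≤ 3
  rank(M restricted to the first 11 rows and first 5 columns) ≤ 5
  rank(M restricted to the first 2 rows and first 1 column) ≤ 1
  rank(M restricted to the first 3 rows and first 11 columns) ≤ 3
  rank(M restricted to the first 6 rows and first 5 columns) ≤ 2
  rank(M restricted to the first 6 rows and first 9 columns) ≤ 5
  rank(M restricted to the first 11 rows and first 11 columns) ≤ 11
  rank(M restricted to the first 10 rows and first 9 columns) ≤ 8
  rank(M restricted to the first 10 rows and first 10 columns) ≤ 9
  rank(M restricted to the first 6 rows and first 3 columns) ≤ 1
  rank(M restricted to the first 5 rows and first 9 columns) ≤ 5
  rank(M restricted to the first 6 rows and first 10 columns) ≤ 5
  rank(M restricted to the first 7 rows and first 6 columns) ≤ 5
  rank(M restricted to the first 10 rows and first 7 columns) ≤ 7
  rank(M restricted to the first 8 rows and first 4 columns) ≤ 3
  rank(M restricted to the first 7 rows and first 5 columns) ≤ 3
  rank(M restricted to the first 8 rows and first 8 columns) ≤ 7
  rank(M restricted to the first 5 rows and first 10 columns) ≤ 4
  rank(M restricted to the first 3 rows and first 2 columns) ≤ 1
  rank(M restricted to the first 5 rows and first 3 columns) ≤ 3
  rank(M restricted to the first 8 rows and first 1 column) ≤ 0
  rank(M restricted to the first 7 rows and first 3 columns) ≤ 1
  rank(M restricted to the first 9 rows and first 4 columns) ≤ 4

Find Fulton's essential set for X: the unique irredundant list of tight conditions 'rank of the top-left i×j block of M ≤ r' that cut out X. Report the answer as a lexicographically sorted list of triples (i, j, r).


The tightest implied rank at each (i,j), from the 30 conditions:

  0 0 0 0 0 1 1 1 1 1 1
  0 0 1 1 1 2 2 2 2 2 2
  0 0 1 2 2 3 3 3 3 3 3
  0 0 1 2 2 3 3 4 4 4 4
  0 0 1 2 2 3 3 4 4 4 5
  0 0 1 2 2 3 4 5 5 5 6
  0 0 1 2 3 4 5 6 6 6 7
  0 1 2 3 4 5 6 7 7 7 8
  1 2 3 4 5 6 7 8 8 8 9
  1 2 3 4 5 6 7 8 8 9 10
  1 2 3 4 5 6 7 8 9 10 11

hence w(1..11) = (6, 3, 4, 8, 11, 7, 5, 2, 1, 10, 9).

7 SE-corners of the 26-cell Rothe diagram give Ess(w):

[(1, 5, 0), (5, 7, 3), (5, 10, 4), (6, 5, 2), (7, 2, 0), (8, 1, 0), (10, 9, 8)]


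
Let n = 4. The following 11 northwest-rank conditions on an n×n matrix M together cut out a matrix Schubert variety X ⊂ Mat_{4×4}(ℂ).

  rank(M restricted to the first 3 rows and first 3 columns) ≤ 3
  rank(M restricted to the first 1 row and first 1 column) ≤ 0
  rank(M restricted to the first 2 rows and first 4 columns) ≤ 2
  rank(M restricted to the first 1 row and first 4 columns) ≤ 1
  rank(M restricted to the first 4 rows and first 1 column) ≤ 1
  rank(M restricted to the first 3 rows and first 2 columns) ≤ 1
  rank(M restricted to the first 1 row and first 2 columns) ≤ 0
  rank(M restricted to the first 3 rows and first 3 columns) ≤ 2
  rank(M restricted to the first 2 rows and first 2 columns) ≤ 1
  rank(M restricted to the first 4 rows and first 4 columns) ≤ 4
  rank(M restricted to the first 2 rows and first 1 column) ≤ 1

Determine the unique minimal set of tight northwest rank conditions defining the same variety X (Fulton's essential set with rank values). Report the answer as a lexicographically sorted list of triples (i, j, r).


Propagating the 11 rank bounds to every northwest block:

  row 1: 0  0  1  1
  row 2: 1  1  2  2
  row 3: 1  1  2  3
  row 4: 1  2  3  4

reading off 1-entries of Δ²R: w = (3, 1, 4, 2).

2 SE-corners of the 3-cell Rothe diagram give Ess(w):

[(1, 2, 0), (3, 2, 1)]


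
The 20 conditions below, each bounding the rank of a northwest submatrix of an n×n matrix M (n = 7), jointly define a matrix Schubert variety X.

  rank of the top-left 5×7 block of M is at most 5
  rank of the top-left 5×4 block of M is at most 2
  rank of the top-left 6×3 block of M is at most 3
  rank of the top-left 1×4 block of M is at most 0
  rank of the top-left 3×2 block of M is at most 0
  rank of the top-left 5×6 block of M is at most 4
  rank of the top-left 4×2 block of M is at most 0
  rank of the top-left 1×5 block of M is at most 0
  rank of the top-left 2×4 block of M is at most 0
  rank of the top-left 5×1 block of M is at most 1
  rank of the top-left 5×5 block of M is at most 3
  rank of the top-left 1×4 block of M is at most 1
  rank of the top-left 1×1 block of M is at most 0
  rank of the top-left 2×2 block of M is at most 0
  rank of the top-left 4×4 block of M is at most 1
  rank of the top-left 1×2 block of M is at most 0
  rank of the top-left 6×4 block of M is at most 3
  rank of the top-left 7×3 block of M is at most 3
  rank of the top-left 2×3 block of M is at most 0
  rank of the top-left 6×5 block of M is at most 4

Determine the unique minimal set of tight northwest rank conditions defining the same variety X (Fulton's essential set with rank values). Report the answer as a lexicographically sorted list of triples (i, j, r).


Reconstructing r_w from the 20 given conditions:

  row 1: 0  0  0  0  0  1  1
  row 2: 0  0  0  0  1  2  2
  row 3: 0  0  1  1  2  3  3
  row 4: 0  0  1  1  2  3  4
  row 5: 1  1  2  2  3  4  5
  row 6: 1  2  3  3  4  5  6
  row 7: 1  2  3  4  5  6  7

so w = (6, 5, 3, 7, 1, 2, 4).

Fulton essential set (4 of the 14 Rothe cells):

[(1, 5, 0), (2, 4, 0), (4, 2, 0), (4, 4, 1)]


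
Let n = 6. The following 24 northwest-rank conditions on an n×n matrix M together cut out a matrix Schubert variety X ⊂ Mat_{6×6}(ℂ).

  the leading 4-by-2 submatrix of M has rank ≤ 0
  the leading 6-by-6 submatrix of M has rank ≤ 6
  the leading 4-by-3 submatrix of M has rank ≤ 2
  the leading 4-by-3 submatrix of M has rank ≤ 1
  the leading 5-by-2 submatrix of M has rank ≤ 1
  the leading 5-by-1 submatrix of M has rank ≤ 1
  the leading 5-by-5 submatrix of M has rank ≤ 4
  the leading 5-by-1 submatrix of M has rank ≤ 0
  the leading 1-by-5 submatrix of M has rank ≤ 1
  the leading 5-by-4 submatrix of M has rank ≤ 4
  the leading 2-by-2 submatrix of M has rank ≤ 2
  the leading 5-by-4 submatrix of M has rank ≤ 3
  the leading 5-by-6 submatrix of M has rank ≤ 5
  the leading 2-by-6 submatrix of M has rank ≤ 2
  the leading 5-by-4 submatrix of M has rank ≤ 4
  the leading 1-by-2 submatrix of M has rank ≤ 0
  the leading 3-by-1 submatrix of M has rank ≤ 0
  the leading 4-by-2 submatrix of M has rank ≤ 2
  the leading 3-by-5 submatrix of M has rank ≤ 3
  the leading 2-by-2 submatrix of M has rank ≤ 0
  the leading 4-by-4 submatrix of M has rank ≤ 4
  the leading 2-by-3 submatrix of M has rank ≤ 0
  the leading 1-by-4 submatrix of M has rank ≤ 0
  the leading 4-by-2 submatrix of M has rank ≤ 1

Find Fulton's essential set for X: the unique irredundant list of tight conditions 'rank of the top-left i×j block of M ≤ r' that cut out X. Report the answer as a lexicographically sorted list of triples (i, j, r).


Recovering R(i,j) via the rank-extension bound from the 24 conditions:

  row 1: 0, 0, 0, 0, 1, 1
  row 2: 0, 0, 0, 1, 2, 2
  row 3: 0, 0, 1, 2, 3, 3
  row 4: 0, 0, 1, 2, 3, 4
  row 5: 0, 1, 2, 3, 4, 5
  row 6: 1, 2, 3, 4, 5, 6

the unique w with this rank table is (5, 4, 3, 6, 2, 1).

|D(w)|=12, |Ess(w)|=4:

[(1, 4, 0), (2, 3, 0), (4, 2, 0), (5, 1, 0)]


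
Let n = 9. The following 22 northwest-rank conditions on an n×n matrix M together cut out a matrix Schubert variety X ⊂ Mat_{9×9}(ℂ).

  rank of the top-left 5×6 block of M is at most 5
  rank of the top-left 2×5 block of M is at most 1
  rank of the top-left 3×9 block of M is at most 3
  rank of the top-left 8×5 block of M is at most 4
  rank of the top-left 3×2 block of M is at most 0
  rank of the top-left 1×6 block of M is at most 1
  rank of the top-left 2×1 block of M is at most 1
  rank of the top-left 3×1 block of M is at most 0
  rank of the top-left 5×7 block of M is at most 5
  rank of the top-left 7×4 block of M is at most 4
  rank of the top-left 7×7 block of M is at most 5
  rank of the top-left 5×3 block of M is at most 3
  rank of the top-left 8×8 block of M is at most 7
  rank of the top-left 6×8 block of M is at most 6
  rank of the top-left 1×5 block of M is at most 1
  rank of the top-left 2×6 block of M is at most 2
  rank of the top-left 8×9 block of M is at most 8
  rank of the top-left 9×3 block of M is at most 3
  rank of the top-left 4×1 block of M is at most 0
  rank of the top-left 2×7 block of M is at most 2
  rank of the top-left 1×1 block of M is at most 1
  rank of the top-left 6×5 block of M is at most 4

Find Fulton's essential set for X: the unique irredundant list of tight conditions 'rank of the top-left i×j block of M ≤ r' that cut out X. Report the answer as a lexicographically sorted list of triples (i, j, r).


The tightest implied rank at each (i,j), from the 22 conditions:

  row 1: 0 0 1 1 1 1 1 1 1
  row 2: 0 0 1 1 1 2 2 2 2
  row 3: 0 0 1 2 2 3 3 3 3
  row 4: 0 1 2 3 3 4 4 4 4
  row 5: 1 2 3 4 4 5 5 5 5
  row 6: 1 2 3 4 4 5 5 6 6
  row 7: 1 2 3 4 4 5 5 6 7
  row 8: 1 2 3 4 4 5 6 7 8
  row 9: 1 2 3 4 5 6 7 8 9

the unique w with this rank table is (3, 6, 4, 2, 1, 8, 9, 7, 5).

D(w) has 14 cells with 5 SE-corners; essential set:

[(2, 5, 1), (3, 2, 0), (4, 1, 0), (7, 7, 5), (8, 5, 4)]


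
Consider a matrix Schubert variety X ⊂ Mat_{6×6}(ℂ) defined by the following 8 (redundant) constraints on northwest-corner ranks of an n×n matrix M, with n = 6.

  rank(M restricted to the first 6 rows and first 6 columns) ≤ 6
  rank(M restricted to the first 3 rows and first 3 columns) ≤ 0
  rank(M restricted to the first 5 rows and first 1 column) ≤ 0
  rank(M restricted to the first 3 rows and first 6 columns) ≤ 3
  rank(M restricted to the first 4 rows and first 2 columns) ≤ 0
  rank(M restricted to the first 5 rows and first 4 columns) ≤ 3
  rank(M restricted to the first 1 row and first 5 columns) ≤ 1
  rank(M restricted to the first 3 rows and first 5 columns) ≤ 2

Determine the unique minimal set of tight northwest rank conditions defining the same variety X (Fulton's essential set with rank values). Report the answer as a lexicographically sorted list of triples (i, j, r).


The tightest implied rank at each (i,j), from the 8 conditions:

  i=1: 0, 0, 0, 1, 1, 1
  i=2: 0, 0, 0, 1, 2, 2
  i=3: 0, 0, 0, 1, 2, 3
  i=4: 0, 0, 1, 2, 3, 4
  i=5: 0, 1, 2, 3, 4, 5
  i=6: 1, 2, 3, 4, 5, 6

second differences of R give the permutation w = (4, 5, 6, 3, 2, 1).

Fulton essential set (3 of the 12 Rothe cells):

[(3, 3, 0), (4, 2, 0), (5, 1, 0)]


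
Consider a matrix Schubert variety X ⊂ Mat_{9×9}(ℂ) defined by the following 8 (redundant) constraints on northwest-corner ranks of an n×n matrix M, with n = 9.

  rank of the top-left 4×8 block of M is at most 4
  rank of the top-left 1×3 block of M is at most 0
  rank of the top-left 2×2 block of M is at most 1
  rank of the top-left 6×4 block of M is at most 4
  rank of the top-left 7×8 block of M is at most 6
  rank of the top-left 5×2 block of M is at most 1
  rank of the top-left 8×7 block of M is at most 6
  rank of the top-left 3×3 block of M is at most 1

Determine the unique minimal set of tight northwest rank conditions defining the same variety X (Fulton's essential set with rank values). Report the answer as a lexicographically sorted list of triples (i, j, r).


Reconstructing r_w from the 8 given conditions:

  R[1]: 0 0 0 1 1 1 1 1 1
  R[2]: 1 1 1 2 2 2 2 2 2
  R[3]: 1 1 1 2 3 3 3 3 3
  R[4]: 1 1 2 3 4 4 4 4 4
  R[5]: 1 1 2 3 4 5 5 5 5
  R[6]: 1 2 3 4 5 6 6 6 6
  R[7]: 1 2 3 4 5 6 6 6 7
  R[8]: 1 2 3 4 5 6 6 7 8
  R[9]: 1 2 3 4 5 6 7 8 9

reading off 1-entries of Δ²R: w = (4, 1, 5, 3, 6, 2, 9, 8, 7).

Fulton essential set (5 of the 10 Rothe cells):

[(1, 3, 0), (3, 3, 1), (5, 2, 1), (7, 8, 6), (8, 7, 6)]


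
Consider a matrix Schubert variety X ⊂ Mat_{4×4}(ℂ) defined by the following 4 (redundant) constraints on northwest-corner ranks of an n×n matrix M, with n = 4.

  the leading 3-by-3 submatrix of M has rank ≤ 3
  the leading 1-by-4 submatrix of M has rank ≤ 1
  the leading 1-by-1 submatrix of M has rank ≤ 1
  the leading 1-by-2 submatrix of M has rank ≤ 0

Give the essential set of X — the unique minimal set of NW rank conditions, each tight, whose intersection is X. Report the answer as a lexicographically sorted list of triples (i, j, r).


Reconstructing r_w from the 4 given conditions:

  0 | 0 | 1 | 1
  1 | 1 | 2 | 2
  1 | 2 | 3 | 3
  1 | 2 | 3 | 4

reading off 1-entries of Δ²R: w = (3, 1, 2, 4).

Rothe diagram D(w) (2 cells), 1 SE-corner (essential condition):

[(1, 2, 0)]


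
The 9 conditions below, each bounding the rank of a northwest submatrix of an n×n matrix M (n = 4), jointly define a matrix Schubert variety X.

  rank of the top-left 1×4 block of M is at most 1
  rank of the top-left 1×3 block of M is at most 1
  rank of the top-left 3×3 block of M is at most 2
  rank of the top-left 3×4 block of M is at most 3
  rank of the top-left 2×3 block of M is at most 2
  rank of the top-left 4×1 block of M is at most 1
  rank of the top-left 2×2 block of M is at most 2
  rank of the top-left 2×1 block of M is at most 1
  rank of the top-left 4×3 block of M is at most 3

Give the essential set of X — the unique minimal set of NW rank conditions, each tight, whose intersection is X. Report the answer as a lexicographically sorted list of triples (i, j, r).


Computing R[i][j] = min implied NW-rank bound (n=4, 9 conditions):

  row 1: 1, 1, 1, 1
  row 2: 1, 2, 2, 2
  row 3: 1, 2, 2, 3
  row 4: 1, 2, 3, 4

the unique w with this rank table is (1, 2, 4, 3).

|D(w)|=1, |Ess(w)|=1:

[(3, 3, 2)]


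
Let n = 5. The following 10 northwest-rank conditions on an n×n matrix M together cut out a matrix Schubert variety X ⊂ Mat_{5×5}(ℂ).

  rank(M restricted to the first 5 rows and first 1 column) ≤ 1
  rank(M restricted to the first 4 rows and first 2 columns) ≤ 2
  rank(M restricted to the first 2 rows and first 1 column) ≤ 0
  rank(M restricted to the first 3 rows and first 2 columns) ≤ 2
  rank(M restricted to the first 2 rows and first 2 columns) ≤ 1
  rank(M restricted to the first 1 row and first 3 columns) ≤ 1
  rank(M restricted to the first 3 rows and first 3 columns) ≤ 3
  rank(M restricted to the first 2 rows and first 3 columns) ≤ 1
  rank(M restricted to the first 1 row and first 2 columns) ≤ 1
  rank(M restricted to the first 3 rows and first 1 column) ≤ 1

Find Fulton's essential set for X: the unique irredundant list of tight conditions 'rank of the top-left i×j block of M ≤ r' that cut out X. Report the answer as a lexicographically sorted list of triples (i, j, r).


Rank table r_w(5×5) implied by the 10 constraints:

  row 1: 0  1  1  1  1
  row 2: 0  1  1  2  2
  row 3: 1  2  2  3  3
  row 4: 1  2  3  4  4
  row 5: 1  2  3  4  5

the unique w with this rank table is (2, 4, 1, 3, 5).

2 SE-corners of the 3-cell Rothe diagram give Ess(w):

[(2, 1, 0), (2, 3, 1)]


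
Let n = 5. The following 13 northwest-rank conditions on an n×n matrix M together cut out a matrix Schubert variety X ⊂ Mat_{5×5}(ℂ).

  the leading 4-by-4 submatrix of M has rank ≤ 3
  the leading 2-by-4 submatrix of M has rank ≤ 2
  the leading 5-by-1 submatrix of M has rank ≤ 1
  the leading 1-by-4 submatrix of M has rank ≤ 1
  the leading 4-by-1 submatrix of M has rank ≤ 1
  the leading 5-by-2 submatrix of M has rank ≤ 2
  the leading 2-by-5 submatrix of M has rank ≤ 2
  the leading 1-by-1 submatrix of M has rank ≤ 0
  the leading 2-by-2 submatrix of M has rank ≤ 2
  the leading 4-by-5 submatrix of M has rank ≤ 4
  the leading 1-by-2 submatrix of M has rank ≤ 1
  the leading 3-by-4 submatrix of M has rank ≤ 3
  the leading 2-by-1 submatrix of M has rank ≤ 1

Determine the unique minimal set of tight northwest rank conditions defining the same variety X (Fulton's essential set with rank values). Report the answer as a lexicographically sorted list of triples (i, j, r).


The tightest implied rank at each (i,j), from the 13 conditions:

  row 1: 0  1  1  1  1
  row 2: 1  2  2  2  2
  row 3: 1  2  3  3  3
  row 4: 1  2  3  3  4
  row 5: 1  2  3  4  5

hence w(1..5) = (2, 1, 3, 5, 4).

D(w) has 2 cells with 2 SE-corners; essential set:

[(1, 1, 0), (4, 4, 3)]


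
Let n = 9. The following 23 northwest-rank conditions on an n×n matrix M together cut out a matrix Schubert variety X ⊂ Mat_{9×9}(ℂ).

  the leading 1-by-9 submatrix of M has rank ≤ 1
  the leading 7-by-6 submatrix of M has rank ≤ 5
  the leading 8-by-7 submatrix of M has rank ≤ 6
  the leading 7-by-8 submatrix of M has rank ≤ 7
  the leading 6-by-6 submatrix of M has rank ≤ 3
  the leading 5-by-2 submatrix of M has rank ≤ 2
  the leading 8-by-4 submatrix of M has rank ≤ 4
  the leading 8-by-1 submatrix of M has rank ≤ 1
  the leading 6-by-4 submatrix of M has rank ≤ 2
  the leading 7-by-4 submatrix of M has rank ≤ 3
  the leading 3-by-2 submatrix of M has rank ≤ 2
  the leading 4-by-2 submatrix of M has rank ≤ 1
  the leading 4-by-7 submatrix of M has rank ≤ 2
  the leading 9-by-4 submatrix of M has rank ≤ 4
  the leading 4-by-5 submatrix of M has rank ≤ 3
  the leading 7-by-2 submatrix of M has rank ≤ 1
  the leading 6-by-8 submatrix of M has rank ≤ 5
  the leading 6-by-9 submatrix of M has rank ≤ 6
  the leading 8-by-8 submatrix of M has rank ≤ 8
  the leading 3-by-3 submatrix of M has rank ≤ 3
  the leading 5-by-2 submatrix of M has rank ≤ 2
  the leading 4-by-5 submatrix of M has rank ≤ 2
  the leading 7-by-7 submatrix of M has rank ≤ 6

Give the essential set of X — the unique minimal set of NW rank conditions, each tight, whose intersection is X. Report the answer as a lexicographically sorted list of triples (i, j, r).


Propagating the 23 rank bounds to every northwest block:

  row 1: 1 1 1 1 1 1 1 1 1
  row 2: 1 1 2 2 2 2 2 2 2
  row 3: 1 1 2 2 2 2 2 3 3
  row 4: 1 1 2 2 2 2 2 3 4
  row 5: 1 1 2 2 3 3 3 4 5
  row 6: 1 1 2 2 3 3 4 5 6
  row 7: 1 1 2 3 4 4 5 6 7
  row 8: 1 2 3 4 5 5 6 7 8
  row 9: 1 2 3 4 5 6 7 8 9

the unique w with this rank table is (1, 3, 8, 9, 5, 7, 4, 2, 6).

Fulton essential set (4 of the 17 Rothe cells):

[(4, 7, 2), (6, 4, 2), (6, 6, 3), (7, 2, 1)]


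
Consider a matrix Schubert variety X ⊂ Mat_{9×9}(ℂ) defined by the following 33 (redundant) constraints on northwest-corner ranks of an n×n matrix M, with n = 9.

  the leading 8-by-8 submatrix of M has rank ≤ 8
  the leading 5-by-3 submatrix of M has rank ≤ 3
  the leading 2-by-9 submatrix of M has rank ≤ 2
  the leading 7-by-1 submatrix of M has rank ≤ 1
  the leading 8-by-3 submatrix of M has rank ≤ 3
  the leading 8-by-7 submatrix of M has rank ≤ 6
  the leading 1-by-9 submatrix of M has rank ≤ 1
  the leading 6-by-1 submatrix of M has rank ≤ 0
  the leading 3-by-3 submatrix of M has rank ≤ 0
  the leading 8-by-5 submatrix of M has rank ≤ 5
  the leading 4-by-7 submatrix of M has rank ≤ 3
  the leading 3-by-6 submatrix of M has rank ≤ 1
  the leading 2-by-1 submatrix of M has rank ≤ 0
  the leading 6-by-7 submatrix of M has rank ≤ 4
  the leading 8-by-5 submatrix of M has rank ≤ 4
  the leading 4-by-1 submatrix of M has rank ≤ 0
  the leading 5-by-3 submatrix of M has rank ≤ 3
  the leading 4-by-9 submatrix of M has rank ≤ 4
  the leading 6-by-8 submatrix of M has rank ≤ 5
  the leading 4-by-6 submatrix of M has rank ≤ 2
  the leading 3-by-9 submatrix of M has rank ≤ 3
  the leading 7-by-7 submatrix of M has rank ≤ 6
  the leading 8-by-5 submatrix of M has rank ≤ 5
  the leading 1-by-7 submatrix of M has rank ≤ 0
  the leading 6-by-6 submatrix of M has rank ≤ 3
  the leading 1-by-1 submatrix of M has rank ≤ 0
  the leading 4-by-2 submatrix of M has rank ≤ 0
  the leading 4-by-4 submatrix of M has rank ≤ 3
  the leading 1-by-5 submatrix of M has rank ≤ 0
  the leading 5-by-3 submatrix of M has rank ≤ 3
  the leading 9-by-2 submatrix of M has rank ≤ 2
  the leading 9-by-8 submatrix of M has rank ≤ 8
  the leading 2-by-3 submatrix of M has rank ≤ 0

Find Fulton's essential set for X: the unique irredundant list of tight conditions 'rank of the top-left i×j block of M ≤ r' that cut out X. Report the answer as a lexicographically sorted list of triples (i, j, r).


Rank table r_w(9×9) implied by the 33 constraints:

  R[1]: 0 | 0 | 0 | 0 | 0 | 0 | 0 | 1 | 1
  R[2]: 0 | 0 | 0 | 1 | 1 | 1 | 1 | 2 | 2
  R[3]: 0 | 0 | 0 | 1 | 1 | 1 | 2 | 3 | 3
  R[4]: 0 | 0 | 1 | 2 | 2 | 2 | 3 | 4 | 4
  R[5]: 0 | 1 | 2 | 3 | 3 | 3 | 4 | 5 | 5
  R[6]: 0 | 1 | 2 | 3 | 3 | 3 | 4 | 5 | 6
  R[7]: 1 | 2 | 3 | 4 | 4 | 4 | 5 | 6 | 7
  R[8]: 1 | 2 | 3 | 4 | 4 | 5 | 6 | 7 | 8
  R[9]: 1 | 2 | 3 | 4 | 5 | 6 | 7 | 8 | 9

the unique w with this rank table is (8, 4, 7, 3, 2, 9, 1, 6, 5).

7 SE-corners of the 22-cell Rothe diagram give Ess(w):

[(1, 7, 0), (3, 3, 0), (3, 6, 1), (4, 2, 0), (6, 1, 0), (6, 6, 3), (8, 5, 4)]


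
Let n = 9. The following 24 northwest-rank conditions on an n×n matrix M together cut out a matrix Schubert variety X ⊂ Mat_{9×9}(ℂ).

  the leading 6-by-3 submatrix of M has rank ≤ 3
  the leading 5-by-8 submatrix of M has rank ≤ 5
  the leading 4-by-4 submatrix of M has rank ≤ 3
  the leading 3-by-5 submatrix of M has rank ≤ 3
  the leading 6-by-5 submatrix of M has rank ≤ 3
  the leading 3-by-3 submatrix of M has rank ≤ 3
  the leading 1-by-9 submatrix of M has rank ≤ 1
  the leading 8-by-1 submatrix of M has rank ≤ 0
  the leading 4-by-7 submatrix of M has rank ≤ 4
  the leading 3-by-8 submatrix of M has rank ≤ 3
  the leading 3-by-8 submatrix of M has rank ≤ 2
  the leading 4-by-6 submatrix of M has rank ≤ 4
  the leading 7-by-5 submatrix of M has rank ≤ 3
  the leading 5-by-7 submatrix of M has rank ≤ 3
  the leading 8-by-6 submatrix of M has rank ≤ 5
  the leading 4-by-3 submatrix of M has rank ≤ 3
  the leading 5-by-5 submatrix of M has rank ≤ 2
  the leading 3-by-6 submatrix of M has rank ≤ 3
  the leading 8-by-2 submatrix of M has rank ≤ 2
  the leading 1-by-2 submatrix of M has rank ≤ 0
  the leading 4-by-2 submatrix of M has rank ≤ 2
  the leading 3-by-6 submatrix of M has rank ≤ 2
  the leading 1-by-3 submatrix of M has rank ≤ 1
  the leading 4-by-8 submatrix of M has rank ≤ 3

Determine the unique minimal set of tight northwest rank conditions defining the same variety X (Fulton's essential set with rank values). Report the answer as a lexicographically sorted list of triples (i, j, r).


Propagating the 24 rank bounds to every northwest block:

  i=1: 0, 0, 1, 1, 1, 1, 1, 1, 1
  i=2: 0, 1, 2, 2, 2, 2, 2, 2, 2
  i=3: 0, 1, 2, 2, 2, 2, 2, 2, 3
  i=4: 0, 1, 2, 2, 2, 3, 3, 3, 4
  i=5: 0, 1, 2, 2, 2, 3, 3, 4, 5
  i=6: 0, 1, 2, 3, 3, 4, 4, 5, 6
  i=7: 0, 1, 2, 3, 3, 4, 5, 6, 7
  i=8: 0, 1, 2, 3, 4, 5, 6, 7, 8
  i=9: 1, 2, 3, 4, 5, 6, 7, 8, 9

reading off 1-entries of Δ²R: w = (3, 2, 9, 6, 8, 4, 7, 5, 1).

6 SE-corners of the 20-cell Rothe diagram give Ess(w):

[(1, 2, 0), (3, 8, 2), (5, 5, 2), (5, 7, 3), (7, 5, 3), (8, 1, 0)]


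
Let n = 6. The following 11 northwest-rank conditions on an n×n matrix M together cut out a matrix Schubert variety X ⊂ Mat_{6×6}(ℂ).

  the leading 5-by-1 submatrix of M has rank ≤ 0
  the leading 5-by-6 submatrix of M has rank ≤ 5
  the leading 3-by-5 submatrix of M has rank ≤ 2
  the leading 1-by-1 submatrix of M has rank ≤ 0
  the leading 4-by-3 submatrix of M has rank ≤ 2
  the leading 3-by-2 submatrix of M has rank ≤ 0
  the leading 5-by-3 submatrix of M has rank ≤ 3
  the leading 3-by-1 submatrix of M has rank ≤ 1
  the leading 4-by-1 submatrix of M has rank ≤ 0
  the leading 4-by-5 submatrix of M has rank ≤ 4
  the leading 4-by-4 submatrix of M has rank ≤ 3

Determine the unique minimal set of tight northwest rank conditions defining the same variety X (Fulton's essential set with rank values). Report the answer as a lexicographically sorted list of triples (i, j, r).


Reconstructing r_w from the 11 given conditions:

  row 1: 0, 0, 1, 1, 1, 1
  row 2: 0, 0, 1, 2, 2, 2
  row 3: 0, 0, 1, 2, 2, 3
  row 4: 0, 1, 2, 3, 3, 4
  row 5: 0, 1, 2, 3, 4, 5
  row 6: 1, 2, 3, 4, 5, 6

the unique w with this rank table is (3, 4, 6, 2, 5, 1).

|D(w)|=9, |Ess(w)|=3:

[(3, 2, 0), (3, 5, 2), (5, 1, 0)]


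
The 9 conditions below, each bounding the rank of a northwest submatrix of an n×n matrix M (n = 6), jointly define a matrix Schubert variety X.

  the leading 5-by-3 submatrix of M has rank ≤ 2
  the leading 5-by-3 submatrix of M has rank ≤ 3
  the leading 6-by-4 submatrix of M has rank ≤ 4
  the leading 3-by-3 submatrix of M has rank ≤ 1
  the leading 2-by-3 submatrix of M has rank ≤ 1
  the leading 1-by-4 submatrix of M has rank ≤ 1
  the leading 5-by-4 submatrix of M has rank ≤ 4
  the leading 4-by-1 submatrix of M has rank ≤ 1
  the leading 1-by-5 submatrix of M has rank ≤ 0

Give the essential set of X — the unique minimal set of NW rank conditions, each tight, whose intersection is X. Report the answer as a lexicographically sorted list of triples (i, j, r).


The tightest implied rank at each (i,j), from the 9 conditions:

  i=1: 0 | 0 | 0 | 0 | 0 | 1
  i=2: 1 | 1 | 1 | 1 | 1 | 2
  i=3: 1 | 1 | 1 | 2 | 2 | 3
  i=4: 1 | 2 | 2 | 3 | 3 | 4
  i=5: 1 | 2 | 2 | 3 | 4 | 5
  i=6: 1 | 2 | 3 | 4 | 5 | 6

hence w(1..6) = (6, 1, 4, 2, 5, 3).

ℓ(w)=8; the 3 essential cells (i,j,r):

[(1, 5, 0), (3, 3, 1), (5, 3, 2)]


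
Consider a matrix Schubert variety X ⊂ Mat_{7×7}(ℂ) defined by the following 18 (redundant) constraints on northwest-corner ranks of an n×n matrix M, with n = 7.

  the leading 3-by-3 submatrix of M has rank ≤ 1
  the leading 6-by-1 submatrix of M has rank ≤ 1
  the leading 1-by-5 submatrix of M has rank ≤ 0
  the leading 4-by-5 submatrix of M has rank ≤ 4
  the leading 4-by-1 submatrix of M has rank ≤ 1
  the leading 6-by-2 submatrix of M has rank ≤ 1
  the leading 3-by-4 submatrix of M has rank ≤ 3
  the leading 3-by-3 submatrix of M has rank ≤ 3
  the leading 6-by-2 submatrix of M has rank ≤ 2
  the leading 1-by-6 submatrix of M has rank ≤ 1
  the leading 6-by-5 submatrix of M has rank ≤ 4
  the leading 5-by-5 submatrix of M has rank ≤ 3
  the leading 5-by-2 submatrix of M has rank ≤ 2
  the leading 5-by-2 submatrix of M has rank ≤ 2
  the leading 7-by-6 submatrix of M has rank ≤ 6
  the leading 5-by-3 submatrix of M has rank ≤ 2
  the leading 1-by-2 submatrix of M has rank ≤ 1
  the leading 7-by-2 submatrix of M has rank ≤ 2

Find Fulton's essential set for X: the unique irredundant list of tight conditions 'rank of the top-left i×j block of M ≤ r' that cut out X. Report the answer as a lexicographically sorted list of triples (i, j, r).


The tightest implied rank at each (i,j), from the 18 conditions:

  i=1: 0 0 0 0 0 1 1
  i=2: 1 1 1 1 1 2 2
  i=3: 1 1 1 2 2 3 3
  i=4: 1 1 2 3 3 4 4
  i=5: 1 1 2 3 3 4 5
  i=6: 1 1 2 3 4 5 6
  i=7: 1 2 3 4 5 6 7

giving w = (6, 1, 4, 3, 7, 5, 2) via Δ²R.

4 SE-corners of the 11-cell Rothe diagram give Ess(w):

[(1, 5, 0), (3, 3, 1), (5, 5, 3), (6, 2, 1)]


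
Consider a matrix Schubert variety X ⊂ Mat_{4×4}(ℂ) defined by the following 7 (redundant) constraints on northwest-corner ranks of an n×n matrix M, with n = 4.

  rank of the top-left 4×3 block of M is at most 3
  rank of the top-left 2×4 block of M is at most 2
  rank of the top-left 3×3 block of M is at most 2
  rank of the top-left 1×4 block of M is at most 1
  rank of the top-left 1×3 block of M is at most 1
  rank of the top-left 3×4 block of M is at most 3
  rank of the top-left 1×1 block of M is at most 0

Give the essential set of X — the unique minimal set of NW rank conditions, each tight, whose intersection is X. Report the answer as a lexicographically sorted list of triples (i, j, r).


Rank table r_w(4×4) implied by the 7 constraints:

  R[1]: 0, 1, 1, 1
  R[2]: 1, 2, 2, 2
  R[3]: 1, 2, 2, 3
  R[4]: 1, 2, 3, 4

giving w = (2, 1, 4, 3) via Δ²R.

2 SE-corners of the 2-cell Rothe diagram give Ess(w):

[(1, 1, 0), (3, 3, 2)]


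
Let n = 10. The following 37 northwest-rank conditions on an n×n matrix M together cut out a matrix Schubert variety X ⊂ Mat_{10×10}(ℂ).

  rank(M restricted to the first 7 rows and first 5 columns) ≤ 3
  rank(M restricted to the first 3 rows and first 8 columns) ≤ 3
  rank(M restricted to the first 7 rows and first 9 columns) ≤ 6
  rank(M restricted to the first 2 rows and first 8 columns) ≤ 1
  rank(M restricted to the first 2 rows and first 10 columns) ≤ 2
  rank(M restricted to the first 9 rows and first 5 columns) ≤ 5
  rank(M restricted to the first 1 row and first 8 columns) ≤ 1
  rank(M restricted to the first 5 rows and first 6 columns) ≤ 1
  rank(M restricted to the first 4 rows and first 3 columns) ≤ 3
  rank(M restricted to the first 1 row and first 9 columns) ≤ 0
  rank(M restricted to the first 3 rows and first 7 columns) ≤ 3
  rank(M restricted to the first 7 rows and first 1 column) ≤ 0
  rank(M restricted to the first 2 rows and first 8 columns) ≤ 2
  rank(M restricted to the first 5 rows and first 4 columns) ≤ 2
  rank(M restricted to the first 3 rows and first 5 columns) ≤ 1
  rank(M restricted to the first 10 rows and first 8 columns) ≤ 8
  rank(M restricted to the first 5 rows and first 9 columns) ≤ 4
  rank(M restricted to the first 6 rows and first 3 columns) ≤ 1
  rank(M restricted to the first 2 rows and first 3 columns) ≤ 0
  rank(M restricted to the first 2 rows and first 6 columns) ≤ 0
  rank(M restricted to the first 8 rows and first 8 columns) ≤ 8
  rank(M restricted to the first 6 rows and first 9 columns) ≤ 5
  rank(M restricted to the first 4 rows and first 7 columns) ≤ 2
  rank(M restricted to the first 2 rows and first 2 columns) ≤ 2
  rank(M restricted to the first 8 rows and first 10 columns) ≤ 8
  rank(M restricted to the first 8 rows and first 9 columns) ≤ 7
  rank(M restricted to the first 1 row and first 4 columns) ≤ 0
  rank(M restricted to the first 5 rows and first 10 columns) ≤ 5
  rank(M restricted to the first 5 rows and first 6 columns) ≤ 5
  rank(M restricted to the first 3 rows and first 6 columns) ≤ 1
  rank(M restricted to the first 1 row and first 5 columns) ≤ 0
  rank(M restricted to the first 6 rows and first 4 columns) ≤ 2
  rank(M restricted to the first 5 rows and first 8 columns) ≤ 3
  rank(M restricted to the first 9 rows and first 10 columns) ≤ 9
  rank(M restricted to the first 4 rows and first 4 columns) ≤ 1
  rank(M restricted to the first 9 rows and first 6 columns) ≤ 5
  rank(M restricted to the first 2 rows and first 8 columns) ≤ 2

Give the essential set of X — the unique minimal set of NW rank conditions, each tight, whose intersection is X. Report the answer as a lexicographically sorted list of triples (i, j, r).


Rank table r_w(10×10) implied by the 37 constraints:

  i=1: 0 0 0 0 0 0 0 0 0 1
  i=2: 0 0 0 0 0 0 1 1 1 2
  i=3: 0 1 1 1 1 1 2 2 2 3
  i=4: 0 1 1 1 1 1 2 3 3 4
  i=5: 0 1 1 1 1 1 2 3 4 5
  i=6: 0 1 1 2 2 2 3 4 5 6
  i=7: 0 1 2 3 3 3 4 5 6 7
  i=8: 1 2 3 4 4 4 5 6 7 8
  i=9: 1 2 3 4 5 5 6 7 8 9
  i=10: 1 2 3 4 5 6 7 8 9 10

giving w = (10, 7, 2, 8, 9, 4, 3, 1, 5, 6) via Δ²R.

|D(w)|=29, |Ess(w)|=5:

[(1, 9, 0), (2, 6, 0), (5, 6, 1), (6, 3, 1), (7, 1, 0)]


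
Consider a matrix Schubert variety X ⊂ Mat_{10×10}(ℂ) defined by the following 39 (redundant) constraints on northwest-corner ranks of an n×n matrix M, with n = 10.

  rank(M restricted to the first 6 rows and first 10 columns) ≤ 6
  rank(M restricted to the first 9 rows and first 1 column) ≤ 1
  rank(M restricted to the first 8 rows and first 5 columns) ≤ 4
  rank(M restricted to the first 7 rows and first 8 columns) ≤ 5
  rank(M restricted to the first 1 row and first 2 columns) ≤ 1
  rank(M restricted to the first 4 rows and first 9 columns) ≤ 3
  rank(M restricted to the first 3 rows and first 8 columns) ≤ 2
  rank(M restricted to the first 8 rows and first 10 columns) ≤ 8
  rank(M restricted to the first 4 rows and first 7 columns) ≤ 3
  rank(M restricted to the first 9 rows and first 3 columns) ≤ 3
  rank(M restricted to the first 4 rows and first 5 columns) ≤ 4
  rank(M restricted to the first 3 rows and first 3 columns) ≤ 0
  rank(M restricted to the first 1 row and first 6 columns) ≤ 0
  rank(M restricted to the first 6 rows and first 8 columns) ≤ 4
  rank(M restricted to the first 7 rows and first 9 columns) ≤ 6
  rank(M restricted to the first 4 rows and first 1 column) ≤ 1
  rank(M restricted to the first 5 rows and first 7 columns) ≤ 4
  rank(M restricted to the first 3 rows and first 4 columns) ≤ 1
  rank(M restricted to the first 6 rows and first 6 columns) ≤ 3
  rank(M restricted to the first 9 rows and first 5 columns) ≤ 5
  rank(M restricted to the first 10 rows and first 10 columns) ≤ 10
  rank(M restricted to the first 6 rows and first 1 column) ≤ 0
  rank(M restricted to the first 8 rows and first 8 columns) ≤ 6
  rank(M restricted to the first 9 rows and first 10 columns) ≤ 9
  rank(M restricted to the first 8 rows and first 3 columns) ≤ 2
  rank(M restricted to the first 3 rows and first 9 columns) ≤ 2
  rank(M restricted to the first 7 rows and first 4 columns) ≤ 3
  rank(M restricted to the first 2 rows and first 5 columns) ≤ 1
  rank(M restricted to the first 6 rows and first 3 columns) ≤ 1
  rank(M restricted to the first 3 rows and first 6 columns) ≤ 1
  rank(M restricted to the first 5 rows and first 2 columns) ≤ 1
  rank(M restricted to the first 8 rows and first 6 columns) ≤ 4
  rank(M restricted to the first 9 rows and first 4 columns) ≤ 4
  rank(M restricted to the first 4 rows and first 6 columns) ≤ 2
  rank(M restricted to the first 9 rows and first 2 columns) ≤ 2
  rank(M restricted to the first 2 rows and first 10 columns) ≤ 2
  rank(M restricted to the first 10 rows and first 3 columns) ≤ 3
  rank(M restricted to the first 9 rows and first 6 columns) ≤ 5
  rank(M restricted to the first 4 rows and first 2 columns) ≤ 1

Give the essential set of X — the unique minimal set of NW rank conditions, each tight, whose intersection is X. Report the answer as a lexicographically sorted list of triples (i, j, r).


The tightest implied rank at each (i,j), from the 39 conditions:

  R[1]: 0  0  0  0  0  0  1  1  1  1
  R[2]: 0  0  0  1  1  1  2  2  2  2
  R[3]: 0  0  0  1  1  1  2  2  2  3
  R[4]: 0  1  1  2  2  2  3  3  3  4
  R[5]: 0  1  1  2  3  3  4  4  4  5
  R[6]: 0  1  1  2  3  3  4  4  5  6
  R[7]: 1  2  2  3  4  4  5  5  6  7
  R[8]: 1  2  2  3  4  4  5  6  7  8
  R[9]: 1  2  3  4  5  5  6  7  8  9
  R[10]: 1  2  3  4  5  6  7  8  9  10

second differences of R give the permutation w = (7, 4, 10, 2, 5, 9, 1, 8, 3, 6).

Fulton essential set (10 of the 25 Rothe cells):

[(1, 6, 0), (3, 3, 0), (3, 6, 1), (3, 9, 2), (6, 1, 0), (6, 3, 1), (6, 6, 3), (6, 8, 4), (8, 3, 2), (8, 6, 4)]


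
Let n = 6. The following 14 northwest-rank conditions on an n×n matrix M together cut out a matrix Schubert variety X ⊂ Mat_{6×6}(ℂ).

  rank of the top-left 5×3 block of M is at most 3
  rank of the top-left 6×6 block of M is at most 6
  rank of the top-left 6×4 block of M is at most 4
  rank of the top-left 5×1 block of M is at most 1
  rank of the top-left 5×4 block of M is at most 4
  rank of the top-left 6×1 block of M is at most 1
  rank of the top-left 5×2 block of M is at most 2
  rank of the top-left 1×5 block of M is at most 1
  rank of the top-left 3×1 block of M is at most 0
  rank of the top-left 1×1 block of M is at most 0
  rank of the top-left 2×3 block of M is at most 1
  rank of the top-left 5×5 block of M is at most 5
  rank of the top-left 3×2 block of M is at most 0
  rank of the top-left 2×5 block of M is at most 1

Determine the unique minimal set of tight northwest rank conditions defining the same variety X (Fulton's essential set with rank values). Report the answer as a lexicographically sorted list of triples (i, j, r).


Propagating the 14 rank bounds to every northwest block:

  row 1: 0 0 1 1 1 1
  row 2: 0 0 1 1 1 2
  row 3: 0 0 1 2 2 3
  row 4: 1 1 2 3 3 4
  row 5: 1 2 3 4 4 5
  row 6: 1 2 3 4 5 6

the unique w with this rank table is (3, 6, 4, 1, 2, 5).

2 SE-corners of the 8-cell Rothe diagram give Ess(w):

[(2, 5, 1), (3, 2, 0)]


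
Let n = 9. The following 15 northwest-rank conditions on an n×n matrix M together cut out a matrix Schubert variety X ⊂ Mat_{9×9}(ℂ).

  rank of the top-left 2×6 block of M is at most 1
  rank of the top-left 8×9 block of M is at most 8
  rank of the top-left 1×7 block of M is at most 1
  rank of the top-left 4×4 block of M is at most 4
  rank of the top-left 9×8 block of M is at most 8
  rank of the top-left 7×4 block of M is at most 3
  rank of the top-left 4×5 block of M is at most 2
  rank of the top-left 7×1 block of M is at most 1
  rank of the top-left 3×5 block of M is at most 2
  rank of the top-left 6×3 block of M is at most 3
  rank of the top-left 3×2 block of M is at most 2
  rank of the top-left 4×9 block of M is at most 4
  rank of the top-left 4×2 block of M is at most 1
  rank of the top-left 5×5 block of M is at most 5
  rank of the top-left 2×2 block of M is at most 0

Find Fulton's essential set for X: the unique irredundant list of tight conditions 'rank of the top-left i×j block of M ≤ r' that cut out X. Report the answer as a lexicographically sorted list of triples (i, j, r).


The tightest implied rank at each (i,j), from the 15 conditions:

  row 1: 0 0 1 1 1 1 1 1 1
  row 2: 0 0 1 1 1 1 2 2 2
  row 3: 1 1 2 2 2 2 3 3 3
  row 4: 1 1 2 2 2 3 4 4 4
  row 5: 1 2 3 3 3 4 5 5 5
  row 6: 1 2 3 3 4 5 6 6 6
  row 7: 1 2 3 3 4 5 6 7 7
  row 8: 1 2 3 4 5 6 7 8 8
  row 9: 1 2 3 4 5 6 7 8 9

hence w(1..9) = (3, 7, 1, 6, 2, 5, 8, 4, 9).

ℓ(w)=12; the 5 essential cells (i,j,r):

[(2, 2, 0), (2, 6, 1), (4, 2, 1), (4, 5, 2), (7, 4, 3)]
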